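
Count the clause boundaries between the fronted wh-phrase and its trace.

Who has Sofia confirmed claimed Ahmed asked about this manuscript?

1

"who" is extracted from the subject of "claimed".
Boundaries crossed, outermost first: [Ø] — 1 in total.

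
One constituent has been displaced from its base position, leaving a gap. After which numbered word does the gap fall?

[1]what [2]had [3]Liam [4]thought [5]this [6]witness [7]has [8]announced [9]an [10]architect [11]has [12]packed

The displaced element is "what" (word 1).
It is linked across 2 clause boundaries (Ø → Ø).
It functions as the direct object of "packed", so the gap sits immediately after word 12 ("packed").
Base order: Liam had thought this witness has announced an architect has packed what.

12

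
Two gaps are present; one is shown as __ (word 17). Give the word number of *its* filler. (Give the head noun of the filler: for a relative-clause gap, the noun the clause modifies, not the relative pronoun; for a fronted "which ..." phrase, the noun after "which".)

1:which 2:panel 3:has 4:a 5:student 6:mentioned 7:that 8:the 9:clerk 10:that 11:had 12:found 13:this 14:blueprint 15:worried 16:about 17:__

The marked gap is the object of the preposition "about" of "worried".
Its filler is the fronted wh-phrase "which panel", at word 2.
(The other dependency links word 9 to a gap after word 10.)

2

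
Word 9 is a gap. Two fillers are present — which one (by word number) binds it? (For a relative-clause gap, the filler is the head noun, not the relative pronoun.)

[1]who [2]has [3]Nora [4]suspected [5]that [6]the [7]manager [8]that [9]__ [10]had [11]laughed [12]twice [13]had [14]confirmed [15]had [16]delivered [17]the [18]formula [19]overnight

7

The marked gap is inside the relative clause, the subject of "laughed".
Its filler is the head noun "manager" (via "that"), at word 7.
(The other dependency links word 1 to a gap after word 14.)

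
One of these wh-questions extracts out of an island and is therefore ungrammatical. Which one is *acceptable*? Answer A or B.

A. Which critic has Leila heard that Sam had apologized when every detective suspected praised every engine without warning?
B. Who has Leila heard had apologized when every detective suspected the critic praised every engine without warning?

In A, the wh-phrase is extracted from inside an adjunct island (introduced by "when"), which blocks movement.
In B, the extraction path crosses only that-complement boundaries, which are transparent.
So B is grammatical.

B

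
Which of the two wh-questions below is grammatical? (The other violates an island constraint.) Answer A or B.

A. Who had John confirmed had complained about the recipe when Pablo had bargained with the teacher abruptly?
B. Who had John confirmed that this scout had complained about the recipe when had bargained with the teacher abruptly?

In B, the wh-phrase is extracted from inside an adjunct island (introduced by "when"), which blocks movement.
In A, the extraction path crosses only that-complement boundaries, which are transparent.
So A is grammatical.

A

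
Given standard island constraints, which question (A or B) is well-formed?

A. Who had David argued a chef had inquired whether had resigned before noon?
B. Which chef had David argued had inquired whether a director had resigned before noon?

In A, the wh-phrase is extracted from inside a wh-island (introduced by "whether"), which blocks movement.
In B, the extraction path crosses only that-complement boundaries, which are transparent.
So B is grammatical.

B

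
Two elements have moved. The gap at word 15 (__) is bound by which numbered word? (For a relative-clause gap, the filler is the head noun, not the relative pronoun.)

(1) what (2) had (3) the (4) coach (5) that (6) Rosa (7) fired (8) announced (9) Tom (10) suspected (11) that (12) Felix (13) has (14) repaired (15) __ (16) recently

1

The marked gap is the direct object of "repaired".
Its filler is the fronted wh-phrase "what", at word 1.
(The other dependency links word 4 to a gap after word 7.)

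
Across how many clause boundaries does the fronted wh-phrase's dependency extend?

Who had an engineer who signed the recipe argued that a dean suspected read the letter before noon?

2

"who" is extracted from the subject of "read".
Boundaries crossed, outermost first: [that], [Ø] — 2 in total.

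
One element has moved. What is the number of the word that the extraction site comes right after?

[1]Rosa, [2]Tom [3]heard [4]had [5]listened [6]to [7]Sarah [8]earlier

3

The displaced element is "Rosa" (word 1).
It is linked across 1 clause boundary (Ø).
It functions as the subject of "listened", so the gap sits immediately after word 3 ("heard").
Base order: Tom heard that Rosa had listened to Sarah earlier.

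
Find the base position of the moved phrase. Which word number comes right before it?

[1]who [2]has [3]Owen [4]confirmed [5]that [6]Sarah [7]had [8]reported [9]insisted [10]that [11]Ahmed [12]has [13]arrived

The displaced element is "who" (word 1).
It is linked across 2 clause boundaries (that → Ø).
It functions as the subject of "insisted", so the gap sits immediately after word 8 ("reported").
Base order: Owen has confirmed that Sarah had reported who insisted that Ahmed has arrived.

8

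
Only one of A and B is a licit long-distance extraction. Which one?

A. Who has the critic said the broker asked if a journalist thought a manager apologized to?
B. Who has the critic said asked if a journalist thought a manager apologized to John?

B

In A, the wh-phrase is extracted from inside a wh-island (introduced by "if"), which blocks movement.
In B, the extraction path crosses only that-complement boundaries, which are transparent.
So B is grammatical.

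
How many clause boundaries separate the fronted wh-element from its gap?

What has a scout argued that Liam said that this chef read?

2

"what" is extracted from the object of "read".
Boundaries crossed, outermost first: [that], [that] — 2 in total.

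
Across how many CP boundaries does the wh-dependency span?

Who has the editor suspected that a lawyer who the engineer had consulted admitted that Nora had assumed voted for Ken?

"who" is extracted from the subject of "voted".
Boundaries crossed, outermost first: [that], [that], [Ø] — 3 in total.

3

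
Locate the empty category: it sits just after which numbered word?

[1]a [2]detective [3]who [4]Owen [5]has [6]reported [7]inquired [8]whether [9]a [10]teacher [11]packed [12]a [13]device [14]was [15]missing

6

The displaced element is "a detective" (word 2).
It is linked across 1 clause boundary (Ø).
It functions as the subject of "inquired", so the gap sits immediately after word 6 ("reported").
Base order: Owen has reported that a detective inquired whether a teacher packed a device.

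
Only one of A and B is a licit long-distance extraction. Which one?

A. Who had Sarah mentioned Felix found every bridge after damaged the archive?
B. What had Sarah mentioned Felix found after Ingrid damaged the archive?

In A, the wh-phrase is extracted from inside an adjunct island (introduced by "after"), which blocks movement.
In B, the extraction path crosses only that-complement boundaries, which are transparent.
So B is grammatical.

B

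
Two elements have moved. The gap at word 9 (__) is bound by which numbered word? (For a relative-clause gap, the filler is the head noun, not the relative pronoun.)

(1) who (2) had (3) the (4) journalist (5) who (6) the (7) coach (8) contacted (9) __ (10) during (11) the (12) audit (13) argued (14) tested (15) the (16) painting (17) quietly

The marked gap is inside the relative clause, the direct object of "contacted".
Its filler is the head noun "journalist" (via "who"), at word 4.
(The other dependency links word 1 to a gap after word 13.)

4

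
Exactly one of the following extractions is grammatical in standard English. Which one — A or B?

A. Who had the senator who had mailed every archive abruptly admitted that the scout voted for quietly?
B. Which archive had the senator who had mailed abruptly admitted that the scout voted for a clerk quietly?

In B, the wh-phrase is extracted from inside a complex-NP island (relative clause) (introduced by "who"), which blocks movement.
In A, the extraction path crosses only that-complement boundaries, which are transparent.
So A is grammatical.

A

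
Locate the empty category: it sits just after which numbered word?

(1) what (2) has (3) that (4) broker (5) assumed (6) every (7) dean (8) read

The displaced element is "what" (word 1).
It is linked across 1 clause boundary (Ø).
It functions as the direct object of "read", so the gap sits immediately after word 8 ("read").
Base order: That broker has assumed every dean read what.

8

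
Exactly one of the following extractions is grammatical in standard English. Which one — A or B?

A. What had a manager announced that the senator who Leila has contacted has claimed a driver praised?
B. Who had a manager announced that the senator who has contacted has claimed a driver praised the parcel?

A

In B, the wh-phrase is extracted from inside a complex-NP island (relative clause) (introduced by "who"), which blocks movement.
In A, the extraction path crosses only that-complement boundaries, which are transparent.
So A is grammatical.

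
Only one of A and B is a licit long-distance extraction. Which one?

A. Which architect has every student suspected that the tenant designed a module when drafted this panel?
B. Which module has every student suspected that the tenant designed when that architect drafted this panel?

B

In A, the wh-phrase is extracted from inside an adjunct island (introduced by "when"), which blocks movement.
In B, the extraction path crosses only that-complement boundaries, which are transparent.
So B is grammatical.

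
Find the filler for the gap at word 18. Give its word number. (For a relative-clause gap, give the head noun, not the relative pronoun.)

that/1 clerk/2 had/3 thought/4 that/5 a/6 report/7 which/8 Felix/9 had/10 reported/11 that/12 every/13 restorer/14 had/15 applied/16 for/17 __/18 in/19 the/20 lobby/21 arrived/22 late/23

The gap at 18 is the prepositional object of "applied", inside a relative clause.
The relative pronoun is "which" (word 8); it is bound by the head noun immediately before it.
Its filler is the head noun "report", at word 7.

7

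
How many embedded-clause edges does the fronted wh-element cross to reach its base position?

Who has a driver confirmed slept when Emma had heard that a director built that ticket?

"who" is extracted from the subject of "slept".
Boundaries crossed, outermost first: [Ø] — 1 in total.

1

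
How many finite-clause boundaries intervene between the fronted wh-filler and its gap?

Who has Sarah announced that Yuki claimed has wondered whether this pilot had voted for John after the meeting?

"who" is extracted from the subject of "wondered".
Boundaries crossed, outermost first: [that], [Ø] — 2 in total.

2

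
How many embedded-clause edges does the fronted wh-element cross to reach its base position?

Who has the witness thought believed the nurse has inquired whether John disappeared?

"who" is extracted from the subject of "believed".
Boundaries crossed, outermost first: [Ø] — 1 in total.

1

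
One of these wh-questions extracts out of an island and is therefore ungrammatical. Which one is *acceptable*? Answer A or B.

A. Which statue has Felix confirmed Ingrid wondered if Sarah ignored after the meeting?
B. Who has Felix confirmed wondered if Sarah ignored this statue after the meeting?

In A, the wh-phrase is extracted from inside a wh-island (introduced by "if"), which blocks movement.
In B, the extraction path crosses only that-complement boundaries, which are transparent.
So B is grammatical.

B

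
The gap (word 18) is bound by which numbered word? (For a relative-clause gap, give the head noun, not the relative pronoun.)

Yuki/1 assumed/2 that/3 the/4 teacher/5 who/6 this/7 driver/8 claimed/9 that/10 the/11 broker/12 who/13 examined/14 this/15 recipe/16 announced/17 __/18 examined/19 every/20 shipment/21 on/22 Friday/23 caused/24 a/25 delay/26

The gap at 18 is the subject of "examined", inside a relative clause.
The relative pronoun is "who" (word 6); it is bound by the head noun immediately before it.
Its filler is the head noun "teacher", at word 5.

5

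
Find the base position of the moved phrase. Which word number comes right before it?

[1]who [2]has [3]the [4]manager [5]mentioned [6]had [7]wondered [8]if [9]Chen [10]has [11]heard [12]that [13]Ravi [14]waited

5

The displaced element is "who" (word 1).
It is linked across 1 clause boundary (Ø).
It functions as the subject of "wondered", so the gap sits immediately after word 5 ("mentioned").
Base order: The manager has mentioned who had wondered if Chen has heard that Ravi waited.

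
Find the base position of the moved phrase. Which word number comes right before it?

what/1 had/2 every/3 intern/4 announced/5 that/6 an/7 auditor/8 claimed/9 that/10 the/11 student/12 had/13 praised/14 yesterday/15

The displaced element is "what" (word 1).
It is linked across 2 clause boundaries (that → that).
It functions as the direct object of "praised", so the gap sits immediately after word 14 ("praised").
Base order: Every intern had announced that an auditor claimed that the student had praised what yesterday.

14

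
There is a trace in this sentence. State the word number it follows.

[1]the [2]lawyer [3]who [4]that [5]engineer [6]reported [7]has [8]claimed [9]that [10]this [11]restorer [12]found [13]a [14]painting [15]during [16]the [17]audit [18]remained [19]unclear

6

The displaced element is "the lawyer" (word 2).
It is linked across 1 clause boundary (Ø).
It functions as the subject of "claimed", so the gap sits immediately after word 6 ("reported").
Base order: That engineer reported that the lawyer has claimed that this restorer found a painting during the audit.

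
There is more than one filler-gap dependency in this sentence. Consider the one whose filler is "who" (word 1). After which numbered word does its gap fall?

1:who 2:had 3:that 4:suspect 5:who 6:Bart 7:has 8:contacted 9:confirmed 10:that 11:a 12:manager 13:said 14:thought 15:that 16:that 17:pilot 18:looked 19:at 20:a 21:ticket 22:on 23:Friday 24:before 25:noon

The displaced element is "who" (word 1).
It is linked across 2 clause boundaries (that → Ø).
It functions as the subject of "thought", so the gap sits immediately after word 13 ("said").
Base order: That suspect who Bart has contacted had confirmed that a manager said that who thought that that pilot looked at a ticket on Friday before noon.

13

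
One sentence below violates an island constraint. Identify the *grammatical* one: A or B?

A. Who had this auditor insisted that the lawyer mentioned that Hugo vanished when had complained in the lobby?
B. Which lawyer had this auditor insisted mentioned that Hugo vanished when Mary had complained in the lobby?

In A, the wh-phrase is extracted from inside an adjunct island (introduced by "when"), which blocks movement.
In B, the extraction path crosses only that-complement boundaries, which are transparent.
So B is grammatical.

B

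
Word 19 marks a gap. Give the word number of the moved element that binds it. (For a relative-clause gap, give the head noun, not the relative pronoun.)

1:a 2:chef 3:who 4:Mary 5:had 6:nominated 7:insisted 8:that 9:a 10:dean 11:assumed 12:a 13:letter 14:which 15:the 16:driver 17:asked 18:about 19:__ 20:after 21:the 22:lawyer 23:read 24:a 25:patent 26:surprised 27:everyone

13

The gap at 19 is the prepositional object of "asked", inside a relative clause.
The relative pronoun is "which" (word 14); it is bound by the head noun immediately before it.
Its filler is the head noun "letter", at word 13.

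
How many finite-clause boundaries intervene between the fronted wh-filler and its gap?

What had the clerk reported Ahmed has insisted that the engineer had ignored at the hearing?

"what" is extracted from the object of "ignored".
Boundaries crossed, outermost first: [Ø], [that] — 2 in total.

2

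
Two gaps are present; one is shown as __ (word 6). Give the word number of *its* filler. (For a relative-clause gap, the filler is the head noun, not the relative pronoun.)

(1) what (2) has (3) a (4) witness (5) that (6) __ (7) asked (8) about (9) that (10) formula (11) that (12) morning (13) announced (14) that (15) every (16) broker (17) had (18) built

The marked gap is inside the relative clause, the subject of "asked".
Its filler is the head noun "witness" (via "that"), at word 4.
(The other dependency links word 1 to a gap after word 18.)

4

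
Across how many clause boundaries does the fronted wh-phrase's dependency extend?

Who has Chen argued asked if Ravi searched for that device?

1

"who" is extracted from the subject of "asked".
Boundaries crossed, outermost first: [Ø] — 1 in total.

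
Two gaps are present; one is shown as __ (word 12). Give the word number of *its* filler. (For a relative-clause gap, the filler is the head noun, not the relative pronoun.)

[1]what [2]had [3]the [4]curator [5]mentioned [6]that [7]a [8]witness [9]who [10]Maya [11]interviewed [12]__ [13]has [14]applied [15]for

The marked gap is inside the relative clause, the direct object of "interviewed".
Its filler is the head noun "witness" (via "who"), at word 8.
(The other dependency links word 1 to a gap after word 15.)

8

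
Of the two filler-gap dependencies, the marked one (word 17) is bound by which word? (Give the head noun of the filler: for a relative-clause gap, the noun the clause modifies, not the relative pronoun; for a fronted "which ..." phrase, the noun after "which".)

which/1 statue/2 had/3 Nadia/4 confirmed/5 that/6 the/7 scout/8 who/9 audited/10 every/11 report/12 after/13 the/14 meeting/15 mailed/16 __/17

The marked gap is the direct object of "mailed".
Its filler is the fronted wh-phrase "which statue", at word 2.
(The other dependency links word 8 to a gap after word 9.)

2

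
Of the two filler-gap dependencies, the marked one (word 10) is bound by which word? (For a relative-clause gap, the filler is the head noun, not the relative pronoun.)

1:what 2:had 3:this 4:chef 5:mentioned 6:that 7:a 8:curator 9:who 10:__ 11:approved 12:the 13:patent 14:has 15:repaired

8

The marked gap is inside the relative clause, the subject of "approved".
Its filler is the head noun "curator" (via "who"), at word 8.
(The other dependency links word 1 to a gap after word 15.)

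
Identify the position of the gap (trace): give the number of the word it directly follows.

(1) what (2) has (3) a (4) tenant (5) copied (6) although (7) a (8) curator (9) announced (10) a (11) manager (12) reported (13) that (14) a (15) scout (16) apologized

The displaced element is "what" (word 1).
It functions as the direct object of "copied", so the gap sits immediately after word 5 ("copied").
Base order: A tenant has copied what although a curator announced a manager reported that a scout apologized.

5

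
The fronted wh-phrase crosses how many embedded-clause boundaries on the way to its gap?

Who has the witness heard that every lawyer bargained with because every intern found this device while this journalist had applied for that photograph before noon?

1

"who" is extracted from the PP object of "bargained".
Boundaries crossed, outermost first: [that] — 1 in total.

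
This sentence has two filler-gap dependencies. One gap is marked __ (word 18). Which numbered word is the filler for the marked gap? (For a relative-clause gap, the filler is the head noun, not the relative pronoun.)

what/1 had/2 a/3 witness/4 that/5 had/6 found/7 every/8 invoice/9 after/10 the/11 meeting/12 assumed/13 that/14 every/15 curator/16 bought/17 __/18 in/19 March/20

The marked gap is the direct object of "bought".
Its filler is the fronted wh-phrase "what", at word 1.
(The other dependency links word 4 to a gap after word 5.)

1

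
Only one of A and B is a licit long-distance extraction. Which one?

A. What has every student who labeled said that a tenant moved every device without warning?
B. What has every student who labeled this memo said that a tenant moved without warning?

B

In A, the wh-phrase is extracted from inside a complex-NP island (relative clause) (introduced by "who"), which blocks movement.
In B, the extraction path crosses only that-complement boundaries, which are transparent.
So B is grammatical.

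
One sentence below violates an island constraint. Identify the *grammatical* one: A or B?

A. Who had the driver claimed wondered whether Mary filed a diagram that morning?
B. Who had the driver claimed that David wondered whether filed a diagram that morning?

A

In B, the wh-phrase is extracted from inside a wh-island (introduced by "whether"), which blocks movement.
In A, the extraction path crosses only that-complement boundaries, which are transparent.
So A is grammatical.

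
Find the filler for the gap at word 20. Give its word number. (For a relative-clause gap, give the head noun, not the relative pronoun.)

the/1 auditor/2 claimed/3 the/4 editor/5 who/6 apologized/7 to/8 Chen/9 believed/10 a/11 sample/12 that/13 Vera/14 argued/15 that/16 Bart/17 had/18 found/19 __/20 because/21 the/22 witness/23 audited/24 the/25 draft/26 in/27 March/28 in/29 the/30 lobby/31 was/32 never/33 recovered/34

The gap at 20 is the object of "found", inside a relative clause.
The relative pronoun is "that" (word 13); it is bound by the head noun immediately before it.
Its filler is the head noun "sample", at word 12.

12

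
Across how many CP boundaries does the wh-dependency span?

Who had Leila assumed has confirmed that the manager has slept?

1

"who" is extracted from the subject of "confirmed".
Boundaries crossed, outermost first: [Ø] — 1 in total.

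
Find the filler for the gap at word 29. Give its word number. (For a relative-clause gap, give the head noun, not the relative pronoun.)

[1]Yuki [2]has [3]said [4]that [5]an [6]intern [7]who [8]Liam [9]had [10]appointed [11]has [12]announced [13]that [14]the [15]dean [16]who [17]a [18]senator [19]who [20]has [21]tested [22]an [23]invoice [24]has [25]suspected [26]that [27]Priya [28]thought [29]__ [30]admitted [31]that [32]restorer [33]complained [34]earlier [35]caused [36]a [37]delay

15

The gap at 29 is the subject of "admitted", inside a relative clause.
The relative pronoun is "who" (word 16); it is bound by the head noun immediately before it.
Its filler is the head noun "dean", at word 15.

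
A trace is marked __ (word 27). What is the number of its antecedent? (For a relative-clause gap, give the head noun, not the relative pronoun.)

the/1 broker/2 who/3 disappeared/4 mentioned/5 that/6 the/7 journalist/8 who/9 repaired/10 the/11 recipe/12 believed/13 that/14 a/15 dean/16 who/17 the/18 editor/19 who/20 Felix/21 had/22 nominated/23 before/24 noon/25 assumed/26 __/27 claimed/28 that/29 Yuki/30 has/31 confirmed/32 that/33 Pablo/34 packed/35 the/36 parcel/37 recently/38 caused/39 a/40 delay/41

16

The gap at 27 is the subject of "claimed", inside a relative clause.
The relative pronoun is "who" (word 17); it is bound by the head noun immediately before it.
Its filler is the head noun "dean", at word 16.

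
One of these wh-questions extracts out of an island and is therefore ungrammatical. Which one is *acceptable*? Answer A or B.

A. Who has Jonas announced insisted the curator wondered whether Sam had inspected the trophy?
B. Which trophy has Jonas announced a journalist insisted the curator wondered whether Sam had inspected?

In B, the wh-phrase is extracted from inside a wh-island (introduced by "whether"), which blocks movement.
In A, the extraction path crosses only that-complement boundaries, which are transparent.
So A is grammatical.

A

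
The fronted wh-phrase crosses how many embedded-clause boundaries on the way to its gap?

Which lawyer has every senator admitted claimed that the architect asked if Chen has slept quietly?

"which lawyer" is extracted from the subject of "claimed".
Boundaries crossed, outermost first: [Ø] — 1 in total.

1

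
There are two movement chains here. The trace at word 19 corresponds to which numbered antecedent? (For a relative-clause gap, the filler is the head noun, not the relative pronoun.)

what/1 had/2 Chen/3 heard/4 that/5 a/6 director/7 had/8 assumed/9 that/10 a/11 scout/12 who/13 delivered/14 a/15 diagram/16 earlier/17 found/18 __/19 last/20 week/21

The marked gap is the direct object of "found".
Its filler is the fronted wh-phrase "what", at word 1.
(The other dependency links word 12 to a gap after word 13.)

1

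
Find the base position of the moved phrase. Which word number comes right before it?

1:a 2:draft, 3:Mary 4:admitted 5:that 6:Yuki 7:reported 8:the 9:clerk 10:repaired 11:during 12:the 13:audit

10

The displaced element is "a draft" (word 2).
It is linked across 2 clause boundaries (that → Ø).
It functions as the direct object of "repaired", so the gap sits immediately after word 10 ("repaired").
Base order: Mary admitted that Yuki reported the clerk repaired a draft during the audit.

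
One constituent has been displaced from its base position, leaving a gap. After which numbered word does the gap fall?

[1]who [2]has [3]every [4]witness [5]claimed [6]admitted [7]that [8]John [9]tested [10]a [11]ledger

5

The displaced element is "who" (word 1).
It is linked across 1 clause boundary (Ø).
It functions as the subject of "admitted", so the gap sits immediately after word 5 ("claimed").
Base order: Every witness has claimed that who admitted that John tested a ledger.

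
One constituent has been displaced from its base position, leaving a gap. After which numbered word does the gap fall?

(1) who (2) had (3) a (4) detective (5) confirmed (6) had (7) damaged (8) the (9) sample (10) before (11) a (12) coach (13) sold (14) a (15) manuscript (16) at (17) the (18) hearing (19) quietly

5

The displaced element is "who" (word 1).
It is linked across 1 clause boundary (Ø).
It functions as the subject of "damaged", so the gap sits immediately after word 5 ("confirmed").
Base order: A detective had confirmed who had damaged the sample before a coach sold a manuscript at the hearing quietly.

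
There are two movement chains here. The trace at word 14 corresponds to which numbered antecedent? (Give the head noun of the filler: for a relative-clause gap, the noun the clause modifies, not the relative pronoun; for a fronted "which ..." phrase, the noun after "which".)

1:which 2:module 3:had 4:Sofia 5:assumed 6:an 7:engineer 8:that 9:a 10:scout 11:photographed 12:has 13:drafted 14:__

The marked gap is the direct object of "drafted".
Its filler is the fronted wh-phrase "which module", at word 2.
(The other dependency links word 7 to a gap after word 11.)

2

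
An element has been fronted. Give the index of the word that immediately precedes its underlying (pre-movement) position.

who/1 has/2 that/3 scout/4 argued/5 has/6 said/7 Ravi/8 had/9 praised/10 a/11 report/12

The displaced element is "who" (word 1).
It is linked across 1 clause boundary (Ø).
It functions as the subject of "said", so the gap sits immediately after word 5 ("argued").
Base order: That scout has argued who has said Ravi had praised a report.

5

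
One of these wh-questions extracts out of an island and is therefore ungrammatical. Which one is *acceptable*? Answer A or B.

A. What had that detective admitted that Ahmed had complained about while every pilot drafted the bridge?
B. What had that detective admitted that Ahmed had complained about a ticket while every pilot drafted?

In B, the wh-phrase is extracted from inside an adjunct island (introduced by "while"), which blocks movement.
In A, the extraction path crosses only that-complement boundaries, which are transparent.
So A is grammatical.

A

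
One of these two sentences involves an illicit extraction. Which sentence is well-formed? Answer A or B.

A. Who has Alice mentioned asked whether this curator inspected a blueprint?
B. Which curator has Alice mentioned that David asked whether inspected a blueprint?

In B, the wh-phrase is extracted from inside a wh-island (introduced by "whether"), which blocks movement.
In A, the extraction path crosses only that-complement boundaries, which are transparent.
So A is grammatical.

A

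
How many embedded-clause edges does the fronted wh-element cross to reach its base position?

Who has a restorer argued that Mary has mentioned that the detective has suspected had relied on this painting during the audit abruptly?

3

"who" is extracted from the subject of "relied".
Boundaries crossed, outermost first: [that], [that], [Ø] — 3 in total.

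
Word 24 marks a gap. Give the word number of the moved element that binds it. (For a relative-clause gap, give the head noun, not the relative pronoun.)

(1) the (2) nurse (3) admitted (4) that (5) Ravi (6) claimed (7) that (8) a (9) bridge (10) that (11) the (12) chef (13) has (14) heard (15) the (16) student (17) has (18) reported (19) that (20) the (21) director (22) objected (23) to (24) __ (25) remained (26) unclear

The gap at 24 is the prepositional object of "objected", inside a relative clause.
The relative pronoun is "that" (word 10); it is bound by the head noun immediately before it.
Its filler is the head noun "bridge", at word 9.

9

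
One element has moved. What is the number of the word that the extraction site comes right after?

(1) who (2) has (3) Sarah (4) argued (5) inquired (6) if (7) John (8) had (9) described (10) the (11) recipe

4

The displaced element is "who" (word 1).
It is linked across 1 clause boundary (Ø).
It functions as the subject of "inquired", so the gap sits immediately after word 4 ("argued").
Base order: Sarah has argued that who inquired if John had described the recipe.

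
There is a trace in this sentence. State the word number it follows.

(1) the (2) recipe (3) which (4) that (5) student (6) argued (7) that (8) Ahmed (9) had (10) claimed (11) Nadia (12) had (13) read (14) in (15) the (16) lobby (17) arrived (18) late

The displaced element is "the recipe" (word 2).
It is linked across 2 clause boundaries (that → Ø).
It functions as the direct object of "read", so the gap sits immediately after word 13 ("read").
Base order: That student argued that Ahmed had claimed Nadia had read the recipe in the lobby.

13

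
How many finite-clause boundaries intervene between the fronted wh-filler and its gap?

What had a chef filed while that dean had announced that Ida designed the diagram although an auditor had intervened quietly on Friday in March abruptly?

"what" originates inside the matrix clause — no clause boundary is crossed.

0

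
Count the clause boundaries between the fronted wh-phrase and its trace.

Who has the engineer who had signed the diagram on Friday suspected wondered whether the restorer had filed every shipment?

1

"who" is extracted from the subject of "wondered".
Boundaries crossed, outermost first: [Ø] — 1 in total.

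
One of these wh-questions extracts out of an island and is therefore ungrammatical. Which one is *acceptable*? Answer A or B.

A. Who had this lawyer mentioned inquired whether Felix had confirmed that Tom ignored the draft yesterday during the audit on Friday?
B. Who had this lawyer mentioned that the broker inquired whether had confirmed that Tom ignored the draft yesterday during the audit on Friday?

In B, the wh-phrase is extracted from inside a wh-island (introduced by "whether"), which blocks movement.
In A, the extraction path crosses only that-complement boundaries, which are transparent.
So A is grammatical.

A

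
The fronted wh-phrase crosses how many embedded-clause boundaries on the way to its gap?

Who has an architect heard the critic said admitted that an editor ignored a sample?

"who" is extracted from the subject of "admitted".
Boundaries crossed, outermost first: [Ø], [Ø] — 2 in total.

2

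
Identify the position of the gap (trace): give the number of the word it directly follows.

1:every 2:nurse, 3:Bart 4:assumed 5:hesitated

The displaced element is "every nurse" (word 2).
It is linked across 1 clause boundary (Ø).
It functions as the subject of "hesitated", so the gap sits immediately after word 4 ("assumed").
Base order: Bart assumed that every nurse hesitated.

4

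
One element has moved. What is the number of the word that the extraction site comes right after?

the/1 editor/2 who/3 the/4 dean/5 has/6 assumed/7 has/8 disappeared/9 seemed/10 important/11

The displaced element is "the editor" (word 2).
It is linked across 1 clause boundary (Ø).
It functions as the subject of "disappeared", so the gap sits immediately after word 7 ("assumed").
Base order: The dean has assumed that the editor has disappeared.

7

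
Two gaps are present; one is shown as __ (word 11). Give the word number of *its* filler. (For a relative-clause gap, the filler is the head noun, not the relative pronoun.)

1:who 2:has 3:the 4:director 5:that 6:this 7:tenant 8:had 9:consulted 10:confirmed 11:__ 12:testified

1

The marked gap is the subject of "testified".
Its filler is the fronted wh-phrase "who", at word 1.
(The other dependency links word 4 to a gap after word 9.)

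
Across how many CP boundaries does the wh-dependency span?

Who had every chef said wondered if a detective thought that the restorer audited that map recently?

"who" is extracted from the subject of "wondered".
Boundaries crossed, outermost first: [Ø] — 1 in total.

1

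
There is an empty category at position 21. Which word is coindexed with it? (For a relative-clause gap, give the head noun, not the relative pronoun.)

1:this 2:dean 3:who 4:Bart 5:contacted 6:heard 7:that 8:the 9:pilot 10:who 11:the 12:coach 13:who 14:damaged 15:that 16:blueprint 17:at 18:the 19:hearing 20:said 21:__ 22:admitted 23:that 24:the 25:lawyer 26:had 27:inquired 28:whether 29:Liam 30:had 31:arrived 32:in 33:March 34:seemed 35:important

The gap at 21 is the subject of "admitted", inside a relative clause.
The relative pronoun is "who" (word 10); it is bound by the head noun immediately before it.
Its filler is the head noun "pilot", at word 9.

9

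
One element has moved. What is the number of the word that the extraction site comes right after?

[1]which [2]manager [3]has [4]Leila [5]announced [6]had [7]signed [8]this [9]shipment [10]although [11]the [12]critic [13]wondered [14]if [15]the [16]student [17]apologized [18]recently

The displaced element is "which manager" (word 2).
It is linked across 1 clause boundary (Ø).
It functions as the subject of "signed", so the gap sits immediately after word 5 ("announced").
Base order: Leila has announced that which manager had signed this shipment although the critic wondered if the student apologized recently.

5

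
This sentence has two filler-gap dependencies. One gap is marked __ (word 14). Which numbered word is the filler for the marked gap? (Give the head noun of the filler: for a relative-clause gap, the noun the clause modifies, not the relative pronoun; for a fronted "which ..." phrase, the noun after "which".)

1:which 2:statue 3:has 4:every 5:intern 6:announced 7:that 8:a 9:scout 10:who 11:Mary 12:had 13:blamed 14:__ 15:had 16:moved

The marked gap is inside the relative clause, the direct object of "blamed".
Its filler is the head noun "scout" (via "who"), at word 9.
(The other dependency links word 2 to a gap after word 16.)

9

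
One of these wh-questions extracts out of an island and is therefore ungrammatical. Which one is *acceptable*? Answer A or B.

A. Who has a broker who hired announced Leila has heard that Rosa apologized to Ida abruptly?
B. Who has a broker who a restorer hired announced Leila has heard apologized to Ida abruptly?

In A, the wh-phrase is extracted from inside a complex-NP island (relative clause) (introduced by "who"), which blocks movement.
In B, the extraction path crosses only that-complement boundaries, which are transparent.
So B is grammatical.

B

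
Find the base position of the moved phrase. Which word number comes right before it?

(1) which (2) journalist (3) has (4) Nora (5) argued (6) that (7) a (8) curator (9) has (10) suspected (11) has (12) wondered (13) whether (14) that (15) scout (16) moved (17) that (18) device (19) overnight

10

The displaced element is "which journalist" (word 2).
It is linked across 2 clause boundaries (that → Ø).
It functions as the subject of "wondered", so the gap sits immediately after word 10 ("suspected").
Base order: Nora has argued that a curator has suspected that which journalist has wondered whether that scout moved that device overnight.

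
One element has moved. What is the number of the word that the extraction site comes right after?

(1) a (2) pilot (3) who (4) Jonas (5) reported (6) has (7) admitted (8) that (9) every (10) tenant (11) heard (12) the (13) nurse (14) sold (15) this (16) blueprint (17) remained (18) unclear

The displaced element is "a pilot" (word 2).
It is linked across 1 clause boundary (Ø).
It functions as the subject of "admitted", so the gap sits immediately after word 5 ("reported").
Base order: Jonas reported a pilot has admitted that every tenant heard the nurse sold this blueprint.

5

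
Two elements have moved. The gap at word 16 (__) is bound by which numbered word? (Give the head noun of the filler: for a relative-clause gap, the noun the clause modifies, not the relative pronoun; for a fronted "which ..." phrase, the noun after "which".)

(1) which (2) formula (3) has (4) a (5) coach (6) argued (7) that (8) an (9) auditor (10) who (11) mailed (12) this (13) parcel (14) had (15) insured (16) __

2

The marked gap is the direct object of "insured".
Its filler is the fronted wh-phrase "which formula", at word 2.
(The other dependency links word 9 to a gap after word 10.)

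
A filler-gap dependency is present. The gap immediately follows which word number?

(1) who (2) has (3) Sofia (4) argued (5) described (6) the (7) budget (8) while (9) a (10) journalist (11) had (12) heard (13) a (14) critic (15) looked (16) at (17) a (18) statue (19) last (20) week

4

The displaced element is "who" (word 1).
It is linked across 1 clause boundary (Ø).
It functions as the subject of "described", so the gap sits immediately after word 4 ("argued").
Base order: Sofia has argued that who described the budget while a journalist had heard a critic looked at a statue last week.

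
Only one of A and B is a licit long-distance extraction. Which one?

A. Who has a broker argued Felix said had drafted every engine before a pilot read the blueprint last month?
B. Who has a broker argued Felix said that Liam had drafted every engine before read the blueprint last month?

In B, the wh-phrase is extracted from inside an adjunct island (introduced by "before"), which blocks movement.
In A, the extraction path crosses only that-complement boundaries, which are transparent.
So A is grammatical.

A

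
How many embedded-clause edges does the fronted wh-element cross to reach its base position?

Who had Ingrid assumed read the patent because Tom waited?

1

"who" is extracted from the subject of "read".
Boundaries crossed, outermost first: [Ø] — 1 in total.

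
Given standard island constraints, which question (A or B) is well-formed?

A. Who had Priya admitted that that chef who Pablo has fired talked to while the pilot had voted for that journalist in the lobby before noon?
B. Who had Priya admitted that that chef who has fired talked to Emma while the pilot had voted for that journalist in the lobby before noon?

A

In B, the wh-phrase is extracted from inside a complex-NP island (relative clause) (introduced by "who"), which blocks movement.
In A, the extraction path crosses only that-complement boundaries, which are transparent.
So A is grammatical.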